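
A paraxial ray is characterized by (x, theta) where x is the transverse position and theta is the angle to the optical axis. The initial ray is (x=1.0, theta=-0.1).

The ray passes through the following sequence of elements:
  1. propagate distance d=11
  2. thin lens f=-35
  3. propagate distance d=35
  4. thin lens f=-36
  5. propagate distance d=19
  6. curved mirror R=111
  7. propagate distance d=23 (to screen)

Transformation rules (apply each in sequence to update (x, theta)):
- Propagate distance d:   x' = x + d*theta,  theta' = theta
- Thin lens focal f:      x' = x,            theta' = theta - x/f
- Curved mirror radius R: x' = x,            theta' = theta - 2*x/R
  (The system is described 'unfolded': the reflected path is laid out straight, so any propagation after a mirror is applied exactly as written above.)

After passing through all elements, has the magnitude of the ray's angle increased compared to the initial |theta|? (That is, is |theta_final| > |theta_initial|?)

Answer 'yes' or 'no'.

Answer: no

Derivation:
Initial: x=1.0000 theta=-0.1000
After 1 (propagate distance d=11): x=-0.1000 theta=-0.1000
After 2 (thin lens f=-35): x=-0.1000 theta=-18/175 (≈-0.1029)
After 3 (propagate distance d=35): x=-3.7000 theta=-18/175 (≈-0.1029)
After 4 (thin lens f=-36): x=-3.7000 theta=-2591/12600 (≈-0.2056)
After 5 (propagate distance d=19): x=-95849/12600 (≈-7.6071) theta=-2591/12600 (≈-0.2056)
After 6 (curved mirror R=111): x=-95849/12600 (≈-7.6071) theta=-95903/1398600 (≈-0.0686)
After 7 (propagate distance d=23 (to screen)): x=-1605626/174825 (≈-9.1842) theta=-95903/1398600 (≈-0.0686)
|theta_initial|=0.1000 |theta_final|=95903/1398600 (≈0.0686) -> not increased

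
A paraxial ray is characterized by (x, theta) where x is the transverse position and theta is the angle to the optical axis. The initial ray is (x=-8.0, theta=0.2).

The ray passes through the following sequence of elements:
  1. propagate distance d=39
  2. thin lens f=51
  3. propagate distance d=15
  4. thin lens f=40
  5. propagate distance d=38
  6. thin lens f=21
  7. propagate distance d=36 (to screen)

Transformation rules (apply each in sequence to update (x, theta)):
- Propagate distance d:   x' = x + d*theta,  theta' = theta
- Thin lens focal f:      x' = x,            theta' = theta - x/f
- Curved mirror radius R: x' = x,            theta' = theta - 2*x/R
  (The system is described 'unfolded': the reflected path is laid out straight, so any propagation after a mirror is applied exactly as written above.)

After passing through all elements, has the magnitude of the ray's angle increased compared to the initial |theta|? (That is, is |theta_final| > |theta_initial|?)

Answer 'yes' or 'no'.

Answer: yes

Derivation:
Initial: x=-8.0000 theta=0.2000
After 1 (propagate distance d=39): x=-0.2000 theta=0.2000
After 2 (thin lens f=51): x=-0.2000 theta=52/255 (≈0.2039)
After 3 (propagate distance d=15): x=243/85 (≈2.8588) theta=52/255 (≈0.2039)
After 4 (thin lens f=40): x=243/85 (≈2.8588) theta=1351/10200 (≈0.1325)
After 5 (propagate distance d=38): x=40249/5100 (≈7.8920) theta=1351/10200 (≈0.1325)
After 6 (thin lens f=21): x=40249/5100 (≈7.8920) theta=-52127/214200 (≈-0.2434)
After 7 (propagate distance d=36 (to screen)): x=-31019/35700 (≈-0.8689) theta=-52127/214200 (≈-0.2434)
|theta_initial|=0.2000 |theta_final|=52127/214200 (≈0.2434) -> increased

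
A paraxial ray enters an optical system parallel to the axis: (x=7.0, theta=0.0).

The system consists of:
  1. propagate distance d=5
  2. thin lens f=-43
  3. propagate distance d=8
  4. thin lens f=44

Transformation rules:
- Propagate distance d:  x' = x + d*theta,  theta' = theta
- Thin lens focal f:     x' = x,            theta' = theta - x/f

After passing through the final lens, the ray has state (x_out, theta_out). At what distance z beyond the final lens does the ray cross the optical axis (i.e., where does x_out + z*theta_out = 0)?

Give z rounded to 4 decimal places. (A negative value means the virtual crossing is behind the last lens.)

Initial: x=7.0000 theta=0.0000
After 1 (propagate distance d=5): x=7.0000 theta=0.0000
After 2 (thin lens f=-43): x=7.0000 theta=7/43 (≈0.1628)
After 3 (propagate distance d=8): x=357/43 (≈8.3023) theta=7/43 (≈0.1628)
After 4 (thin lens f=44): x=357/43 (≈8.3023) theta=-49/1892 (≈-0.0259)
z_focus = -x_out/theta_out = -(357/43)/(-49/1892) = 2244/7 ≈ 320.5714
Rounded to 4 decimal places: z = 320.5714

Answer: 320.5714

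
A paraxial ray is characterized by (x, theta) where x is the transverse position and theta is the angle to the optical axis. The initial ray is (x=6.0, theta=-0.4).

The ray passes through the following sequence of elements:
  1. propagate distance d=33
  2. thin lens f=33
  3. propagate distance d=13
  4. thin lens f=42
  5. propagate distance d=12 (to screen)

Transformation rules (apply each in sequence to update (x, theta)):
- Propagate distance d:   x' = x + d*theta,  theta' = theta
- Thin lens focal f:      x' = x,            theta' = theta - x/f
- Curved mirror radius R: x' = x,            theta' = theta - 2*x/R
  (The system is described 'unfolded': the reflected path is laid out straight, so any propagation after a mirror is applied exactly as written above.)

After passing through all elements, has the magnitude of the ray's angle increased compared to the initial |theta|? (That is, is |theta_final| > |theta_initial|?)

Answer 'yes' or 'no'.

Initial: x=6.0000 theta=-0.4000
After 1 (propagate distance d=33): x=-7.2000 theta=-0.4000
After 2 (thin lens f=33): x=-7.2000 theta=-2/11 (≈-0.1818)
After 3 (propagate distance d=13): x=-526/55 (≈-9.5636) theta=-2/11 (≈-0.1818)
After 4 (thin lens f=42): x=-526/55 (≈-9.5636) theta=53/1155 (≈0.0459)
After 5 (propagate distance d=12 (to screen)): x=-694/77 (≈-9.0130) theta=53/1155 (≈0.0459)
|theta_initial|=0.4000 |theta_final|=53/1155 (≈0.0459) -> not increased

Answer: no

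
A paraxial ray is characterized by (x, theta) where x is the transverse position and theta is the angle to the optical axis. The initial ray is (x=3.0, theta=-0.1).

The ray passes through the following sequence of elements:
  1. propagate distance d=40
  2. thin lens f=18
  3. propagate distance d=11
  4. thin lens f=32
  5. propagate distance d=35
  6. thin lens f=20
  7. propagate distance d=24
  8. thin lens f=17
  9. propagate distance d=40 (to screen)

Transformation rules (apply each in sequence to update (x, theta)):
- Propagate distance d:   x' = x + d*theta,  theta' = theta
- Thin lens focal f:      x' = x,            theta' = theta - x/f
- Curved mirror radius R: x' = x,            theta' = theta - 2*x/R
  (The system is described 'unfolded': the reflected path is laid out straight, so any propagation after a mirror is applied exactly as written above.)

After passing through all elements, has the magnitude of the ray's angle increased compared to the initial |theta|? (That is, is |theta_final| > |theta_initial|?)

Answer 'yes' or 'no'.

Answer: no

Derivation:
Initial: x=3.0000 theta=-0.1000
After 1 (propagate distance d=40): x=-1.0000 theta=-0.1000
After 2 (thin lens f=18): x=-1.0000 theta=-2/45 (≈-0.0444)
After 3 (propagate distance d=11): x=-67/45 (≈-1.4889) theta=-2/45 (≈-0.0444)
After 4 (thin lens f=32): x=-67/45 (≈-1.4889) theta=1/480 (≈0.0021)
After 5 (propagate distance d=35): x=-2039/1440 (≈-1.4160) theta=1/480 (≈0.0021)
After 6 (thin lens f=20): x=-2039/1440 (≈-1.4160) theta=2099/28800 (≈0.0729)
After 7 (propagate distance d=24): x=2399/7200 (≈0.3332) theta=2099/28800 (≈0.0729)
After 8 (thin lens f=17): x=2399/7200 (≈0.3332) theta=26087/489600 (≈0.0533)
After 9 (propagate distance d=40 (to screen)): x=33517/13600 (≈2.4645) theta=26087/489600 (≈0.0533)
|theta_initial|=0.1000 |theta_final|=26087/489600 (≈0.0533) -> not increased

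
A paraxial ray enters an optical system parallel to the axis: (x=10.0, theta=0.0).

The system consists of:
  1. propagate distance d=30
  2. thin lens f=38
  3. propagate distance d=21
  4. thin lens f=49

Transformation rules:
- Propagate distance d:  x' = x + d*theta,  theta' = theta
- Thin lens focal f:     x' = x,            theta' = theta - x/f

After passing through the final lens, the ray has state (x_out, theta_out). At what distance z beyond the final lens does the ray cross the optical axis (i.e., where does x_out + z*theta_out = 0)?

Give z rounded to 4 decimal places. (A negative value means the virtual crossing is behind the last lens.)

Initial: x=10.0000 theta=0.0000
After 1 (propagate distance d=30): x=10.0000 theta=0.0000
After 2 (thin lens f=38): x=10.0000 theta=-5/19 (≈-0.2632)
After 3 (propagate distance d=21): x=85/19 (≈4.4737) theta=-5/19 (≈-0.2632)
After 4 (thin lens f=49): x=85/19 (≈4.4737) theta=-330/931 (≈-0.3545)
z_focus = -x_out/theta_out = -(85/19)/(-330/931) = 833/66 ≈ 12.6212
Rounded to 4 decimal places: z = 12.6212

Answer: 12.6212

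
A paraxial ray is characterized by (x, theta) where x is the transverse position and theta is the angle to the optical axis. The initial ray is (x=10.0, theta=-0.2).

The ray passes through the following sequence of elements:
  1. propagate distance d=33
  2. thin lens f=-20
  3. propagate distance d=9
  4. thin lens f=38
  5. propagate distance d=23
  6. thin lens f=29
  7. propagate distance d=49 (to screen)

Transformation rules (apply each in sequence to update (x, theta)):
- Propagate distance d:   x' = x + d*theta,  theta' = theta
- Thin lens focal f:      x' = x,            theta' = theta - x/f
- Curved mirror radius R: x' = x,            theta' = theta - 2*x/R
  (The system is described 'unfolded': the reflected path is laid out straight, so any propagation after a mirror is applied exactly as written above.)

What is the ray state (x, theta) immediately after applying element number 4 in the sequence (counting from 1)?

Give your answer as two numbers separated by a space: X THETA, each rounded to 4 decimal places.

Initial: x=10.0000 theta=-0.2000
After 1 (propagate distance d=33): x=3.4000 theta=-0.2000
After 2 (thin lens f=-20): x=3.4000 theta=-0.0300
After 3 (propagate distance d=9): x=3.1300 theta=-0.0300
After 4 (thin lens f=38): x=3.1300 theta=-427/3800 (≈-0.1124)
Rounded to 4 decimal places: x = 3.1300, theta = -0.1124

Answer: 3.1300 -0.1124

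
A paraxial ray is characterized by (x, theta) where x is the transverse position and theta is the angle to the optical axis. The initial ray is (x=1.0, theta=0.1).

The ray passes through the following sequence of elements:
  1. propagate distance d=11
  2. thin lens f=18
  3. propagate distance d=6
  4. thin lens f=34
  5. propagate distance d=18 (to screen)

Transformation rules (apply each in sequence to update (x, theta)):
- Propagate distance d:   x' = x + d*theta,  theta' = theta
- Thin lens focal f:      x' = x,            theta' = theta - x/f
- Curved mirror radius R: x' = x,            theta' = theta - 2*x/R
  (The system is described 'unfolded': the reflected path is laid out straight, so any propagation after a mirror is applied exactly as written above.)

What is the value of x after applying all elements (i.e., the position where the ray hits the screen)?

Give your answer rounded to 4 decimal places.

Answer: 0.6412

Derivation:
Initial: x=1.0000 theta=0.1000
After 1 (propagate distance d=11): x=2.1000 theta=0.1000
After 2 (thin lens f=18): x=2.1000 theta=-1/60 (≈-0.0167)
After 3 (propagate distance d=6): x=2.0000 theta=-1/60 (≈-0.0167)
After 4 (thin lens f=34): x=2.0000 theta=-77/1020 (≈-0.0755)
After 5 (propagate distance d=18 (to screen)): x=109/170 (≈0.6412) theta=-77/1020 (≈-0.0755)
Rounded to 4 decimal places: x = 0.6412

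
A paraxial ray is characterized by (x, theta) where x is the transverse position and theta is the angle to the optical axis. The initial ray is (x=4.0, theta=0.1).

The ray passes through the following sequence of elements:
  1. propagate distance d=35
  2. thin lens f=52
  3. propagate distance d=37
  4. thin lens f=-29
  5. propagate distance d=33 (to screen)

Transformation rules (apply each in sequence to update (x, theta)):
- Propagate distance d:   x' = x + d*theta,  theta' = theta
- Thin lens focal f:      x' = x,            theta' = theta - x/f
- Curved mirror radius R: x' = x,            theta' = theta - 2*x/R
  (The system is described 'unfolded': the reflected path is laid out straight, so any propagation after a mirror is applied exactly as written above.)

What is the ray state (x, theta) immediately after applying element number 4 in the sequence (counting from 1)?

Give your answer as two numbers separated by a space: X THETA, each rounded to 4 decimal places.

Initial: x=4.0000 theta=0.1000
After 1 (propagate distance d=35): x=7.5000 theta=0.1000
After 2 (thin lens f=52): x=7.5000 theta=-23/520 (≈-0.0442)
After 3 (propagate distance d=37): x=3049/520 (≈5.8635) theta=-23/520 (≈-0.0442)
After 4 (thin lens f=-29): x=3049/520 (≈5.8635) theta=1191/7540 (≈0.1580)
Rounded to 4 decimal places: x = 5.8635, theta = 0.1580

Answer: 5.8635 0.1580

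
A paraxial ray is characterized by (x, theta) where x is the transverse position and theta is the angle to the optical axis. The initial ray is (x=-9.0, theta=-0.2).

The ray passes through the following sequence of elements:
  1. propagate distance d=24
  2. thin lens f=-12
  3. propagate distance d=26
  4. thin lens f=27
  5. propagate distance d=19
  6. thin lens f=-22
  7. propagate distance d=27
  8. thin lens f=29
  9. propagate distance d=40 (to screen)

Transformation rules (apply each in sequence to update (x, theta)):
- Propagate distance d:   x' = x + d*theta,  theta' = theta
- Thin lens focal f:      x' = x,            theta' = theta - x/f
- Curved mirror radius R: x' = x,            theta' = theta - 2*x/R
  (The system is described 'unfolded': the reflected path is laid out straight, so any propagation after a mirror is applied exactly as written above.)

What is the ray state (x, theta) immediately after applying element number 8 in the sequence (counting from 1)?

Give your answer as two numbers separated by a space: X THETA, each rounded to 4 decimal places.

Answer: -76.9503 1.2901

Derivation:
Initial: x=-9.0000 theta=-0.2000
After 1 (propagate distance d=24): x=-13.8000 theta=-0.2000
After 2 (thin lens f=-12): x=-13.8000 theta=-1.3500
After 3 (propagate distance d=26): x=-48.9000 theta=-1.3500
After 4 (thin lens f=27): x=-48.9000 theta=83/180 (≈0.4611)
After 5 (propagate distance d=19): x=-1445/36 (≈-40.1389) theta=83/180 (≈0.4611)
After 6 (thin lens f=-22): x=-1445/36 (≈-40.1389) theta=-5399/3960 (≈-1.3634)
After 7 (propagate distance d=27): x=-304723/3960 (≈-76.9503) theta=-5399/3960 (≈-1.3634)
After 8 (thin lens f=29): x=-304723/3960 (≈-76.9503) theta=6173/4785 (≈1.2901)
Rounded to 4 decimal places: x = -76.9503, theta = 1.2901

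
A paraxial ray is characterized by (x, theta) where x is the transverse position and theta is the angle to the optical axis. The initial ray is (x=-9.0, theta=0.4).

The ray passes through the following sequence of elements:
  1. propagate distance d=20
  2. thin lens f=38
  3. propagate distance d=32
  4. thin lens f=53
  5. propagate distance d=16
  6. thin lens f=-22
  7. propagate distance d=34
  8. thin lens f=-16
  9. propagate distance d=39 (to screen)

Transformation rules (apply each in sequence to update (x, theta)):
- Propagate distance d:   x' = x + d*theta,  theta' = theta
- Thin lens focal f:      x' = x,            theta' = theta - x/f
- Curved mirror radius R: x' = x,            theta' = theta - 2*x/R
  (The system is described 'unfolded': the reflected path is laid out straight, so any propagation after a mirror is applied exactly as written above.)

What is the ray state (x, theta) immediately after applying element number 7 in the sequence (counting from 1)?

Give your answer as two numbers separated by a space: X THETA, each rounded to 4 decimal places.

Initial: x=-9.0000 theta=0.4000
After 1 (propagate distance d=20): x=-1.0000 theta=0.4000
After 2 (thin lens f=38): x=-1.0000 theta=81/190 (≈0.4263)
After 3 (propagate distance d=32): x=1201/95 (≈12.6421) theta=81/190 (≈0.4263)
After 4 (thin lens f=53): x=1201/95 (≈12.6421) theta=1891/10070 (≈0.1878)
After 5 (propagate distance d=16): x=78781/5035 (≈15.6467) theta=1891/10070 (≈0.1878)
After 6 (thin lens f=-22): x=78781/5035 (≈15.6467) theta=49791/55385 (≈0.8990)
After 7 (propagate distance d=34): x=511897/11077 (≈46.2126) theta=49791/55385 (≈0.8990)
Rounded to 4 decimal places: x = 46.2126, theta = 0.8990

Answer: 46.2126 0.8990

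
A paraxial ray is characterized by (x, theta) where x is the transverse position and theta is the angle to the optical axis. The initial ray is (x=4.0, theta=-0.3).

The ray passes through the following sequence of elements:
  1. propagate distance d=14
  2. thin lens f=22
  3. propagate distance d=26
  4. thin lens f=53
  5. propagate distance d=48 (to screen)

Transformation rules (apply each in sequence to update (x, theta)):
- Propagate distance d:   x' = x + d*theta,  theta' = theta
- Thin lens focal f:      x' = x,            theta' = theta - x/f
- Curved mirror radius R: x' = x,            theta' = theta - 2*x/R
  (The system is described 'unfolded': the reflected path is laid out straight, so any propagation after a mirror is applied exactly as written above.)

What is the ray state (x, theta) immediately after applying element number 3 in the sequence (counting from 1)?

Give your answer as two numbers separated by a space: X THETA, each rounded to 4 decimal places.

Initial: x=4.0000 theta=-0.3000
After 1 (propagate distance d=14): x=-0.2000 theta=-0.3000
After 2 (thin lens f=22): x=-0.2000 theta=-16/55 (≈-0.2909)
After 3 (propagate distance d=26): x=-427/55 (≈-7.7636) theta=-16/55 (≈-0.2909)
Rounded to 4 decimal places: x = -7.7636, theta = -0.2909

Answer: -7.7636 -0.2909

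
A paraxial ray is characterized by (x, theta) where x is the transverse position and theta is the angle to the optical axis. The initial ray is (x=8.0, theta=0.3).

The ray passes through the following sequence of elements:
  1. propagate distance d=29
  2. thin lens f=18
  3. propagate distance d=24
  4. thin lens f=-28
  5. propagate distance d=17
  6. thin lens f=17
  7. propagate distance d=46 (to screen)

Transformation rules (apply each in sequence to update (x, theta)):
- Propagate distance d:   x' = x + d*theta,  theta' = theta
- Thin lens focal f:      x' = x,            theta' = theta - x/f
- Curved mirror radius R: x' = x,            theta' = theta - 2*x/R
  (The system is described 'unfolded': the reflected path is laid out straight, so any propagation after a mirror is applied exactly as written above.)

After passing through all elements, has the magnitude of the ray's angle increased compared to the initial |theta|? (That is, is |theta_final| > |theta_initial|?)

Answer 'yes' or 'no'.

Answer: no

Derivation:
Initial: x=8.0000 theta=0.3000
After 1 (propagate distance d=29): x=16.7000 theta=0.3000
After 2 (thin lens f=18): x=16.7000 theta=-113/180 (≈-0.6278)
After 3 (propagate distance d=24): x=49/30 (≈1.6333) theta=-113/180 (≈-0.6278)
After 4 (thin lens f=-28): x=49/30 (≈1.6333) theta=-41/72 (≈-0.5694)
After 5 (propagate distance d=17): x=-2897/360 (≈-8.0472) theta=-41/72 (≈-0.5694)
After 6 (thin lens f=17): x=-2897/360 (≈-8.0472) theta=-49/510 (≈-0.0961)
After 7 (propagate distance d=46 (to screen)): x=-76297/6120 (≈-12.4668) theta=-49/510 (≈-0.0961)
|theta_initial|=0.3000 |theta_final|=49/510 (≈0.0961) -> not increased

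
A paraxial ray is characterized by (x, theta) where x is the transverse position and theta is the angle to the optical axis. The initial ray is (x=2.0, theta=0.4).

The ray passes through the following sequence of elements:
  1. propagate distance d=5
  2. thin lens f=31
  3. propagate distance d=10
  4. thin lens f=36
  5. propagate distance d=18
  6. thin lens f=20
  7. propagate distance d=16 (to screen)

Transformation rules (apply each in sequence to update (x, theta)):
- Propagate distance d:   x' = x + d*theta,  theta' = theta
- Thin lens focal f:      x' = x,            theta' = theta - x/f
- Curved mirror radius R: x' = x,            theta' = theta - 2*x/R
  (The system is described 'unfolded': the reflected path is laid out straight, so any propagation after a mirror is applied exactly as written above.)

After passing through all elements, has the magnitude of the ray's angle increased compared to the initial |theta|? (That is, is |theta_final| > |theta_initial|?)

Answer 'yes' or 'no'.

Initial: x=2.0000 theta=0.4000
After 1 (propagate distance d=5): x=4.0000 theta=0.4000
After 2 (thin lens f=31): x=4.0000 theta=42/155 (≈0.2710)
After 3 (propagate distance d=10): x=208/31 (≈6.7097) theta=42/155 (≈0.2710)
After 4 (thin lens f=36): x=208/31 (≈6.7097) theta=118/1395 (≈0.0846)
After 5 (propagate distance d=18): x=1276/155 (≈8.2323) theta=118/1395 (≈0.0846)
After 6 (thin lens f=20): x=1276/155 (≈8.2323) theta=-2281/6975 (≈-0.3270)
After 7 (propagate distance d=16 (to screen)): x=20924/6975 (≈2.9999) theta=-2281/6975 (≈-0.3270)
|theta_initial|=0.4000 |theta_final|=2281/6975 (≈0.3270) -> not increased

Answer: no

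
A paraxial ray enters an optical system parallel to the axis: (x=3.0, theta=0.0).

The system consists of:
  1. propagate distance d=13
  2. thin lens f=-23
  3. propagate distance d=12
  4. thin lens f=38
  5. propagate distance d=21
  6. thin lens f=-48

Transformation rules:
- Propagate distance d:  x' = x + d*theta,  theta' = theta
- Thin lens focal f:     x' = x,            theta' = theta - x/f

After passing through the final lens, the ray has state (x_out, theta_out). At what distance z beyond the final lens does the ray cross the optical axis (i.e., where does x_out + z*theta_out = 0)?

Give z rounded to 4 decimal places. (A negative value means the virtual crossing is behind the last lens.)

Initial: x=3.0000 theta=0.0000
After 1 (propagate distance d=13): x=3.0000 theta=0.0000
After 2 (thin lens f=-23): x=3.0000 theta=3/23 (≈0.1304)
After 3 (propagate distance d=12): x=105/23 (≈4.5652) theta=3/23 (≈0.1304)
After 4 (thin lens f=38): x=105/23 (≈4.5652) theta=9/874 (≈0.0103)
After 5 (propagate distance d=21): x=4179/874 (≈4.7815) theta=9/874 (≈0.0103)
After 6 (thin lens f=-48): x=4179/874 (≈4.7815) theta=1537/13984 (≈0.1099)
z_focus = -x_out/theta_out = -(4179/874)/(1537/13984) = -66864/1537 ≈ -43.5029
Rounded to 4 decimal places: z = -43.5029

Answer: -43.5029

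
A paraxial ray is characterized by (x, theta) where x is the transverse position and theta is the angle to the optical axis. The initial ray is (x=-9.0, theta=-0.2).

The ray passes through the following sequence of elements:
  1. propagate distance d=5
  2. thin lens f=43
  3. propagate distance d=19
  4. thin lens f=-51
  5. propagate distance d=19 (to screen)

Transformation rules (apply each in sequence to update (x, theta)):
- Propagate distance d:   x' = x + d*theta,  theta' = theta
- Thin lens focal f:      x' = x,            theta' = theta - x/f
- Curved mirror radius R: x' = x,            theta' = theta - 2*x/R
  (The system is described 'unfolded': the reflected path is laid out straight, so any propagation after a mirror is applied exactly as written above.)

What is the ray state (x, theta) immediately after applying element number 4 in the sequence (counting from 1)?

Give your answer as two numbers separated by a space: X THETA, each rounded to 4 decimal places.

Answer: -9.3814 -0.1514

Derivation:
Initial: x=-9.0000 theta=-0.2000
After 1 (propagate distance d=5): x=-10.0000 theta=-0.2000
After 2 (thin lens f=43): x=-10.0000 theta=7/215 (≈0.0326)
After 3 (propagate distance d=19): x=-2017/215 (≈-9.3814) theta=7/215 (≈0.0326)
After 4 (thin lens f=-51): x=-2017/215 (≈-9.3814) theta=-332/2193 (≈-0.1514)
Rounded to 4 decimal places: x = -9.3814, theta = -0.1514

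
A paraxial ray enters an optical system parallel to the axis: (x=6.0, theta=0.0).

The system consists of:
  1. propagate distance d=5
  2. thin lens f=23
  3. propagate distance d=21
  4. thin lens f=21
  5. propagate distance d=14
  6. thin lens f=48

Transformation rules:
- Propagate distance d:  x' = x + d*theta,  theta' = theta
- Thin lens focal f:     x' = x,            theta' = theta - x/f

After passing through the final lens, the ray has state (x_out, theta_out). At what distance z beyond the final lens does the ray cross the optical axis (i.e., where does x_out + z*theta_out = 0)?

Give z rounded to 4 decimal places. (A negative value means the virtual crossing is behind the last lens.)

Initial: x=6.0000 theta=0.0000
After 1 (propagate distance d=5): x=6.0000 theta=0.0000
After 2 (thin lens f=23): x=6.0000 theta=-6/23 (≈-0.2609)
After 3 (propagate distance d=21): x=12/23 (≈0.5217) theta=-6/23 (≈-0.2609)
After 4 (thin lens f=21): x=12/23 (≈0.5217) theta=-2/7 (≈-0.2857)
After 5 (propagate distance d=14): x=-80/23 (≈-3.4783) theta=-2/7 (≈-0.2857)
After 6 (thin lens f=48): x=-80/23 (≈-3.4783) theta=-103/483 (≈-0.2133)
z_focus = -x_out/theta_out = -(-80/23)/(-103/483) = -1680/103 ≈ -16.3107
Rounded to 4 decimal places: z = -16.3107

Answer: -16.3107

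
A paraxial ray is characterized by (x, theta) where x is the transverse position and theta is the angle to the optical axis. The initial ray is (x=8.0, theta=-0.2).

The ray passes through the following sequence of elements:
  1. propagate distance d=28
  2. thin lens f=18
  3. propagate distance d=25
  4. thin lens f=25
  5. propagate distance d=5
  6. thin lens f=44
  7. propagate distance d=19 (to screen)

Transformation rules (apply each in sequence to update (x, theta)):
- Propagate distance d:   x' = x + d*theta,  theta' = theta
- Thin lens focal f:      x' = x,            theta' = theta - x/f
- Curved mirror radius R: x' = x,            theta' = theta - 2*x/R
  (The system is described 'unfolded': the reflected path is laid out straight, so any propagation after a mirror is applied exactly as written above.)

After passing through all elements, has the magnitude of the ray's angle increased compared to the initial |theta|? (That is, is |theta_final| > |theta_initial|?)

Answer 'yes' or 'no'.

Answer: no

Derivation:
Initial: x=8.0000 theta=-0.2000
After 1 (propagate distance d=28): x=2.4000 theta=-0.2000
After 2 (thin lens f=18): x=2.4000 theta=-1/3 (≈-0.3333)
After 3 (propagate distance d=25): x=-89/15 (≈-5.9333) theta=-1/3 (≈-0.3333)
After 4 (thin lens f=25): x=-89/15 (≈-5.9333) theta=-0.0960
After 5 (propagate distance d=5): x=-481/75 (≈-6.4133) theta=-0.0960
After 6 (thin lens f=44): x=-481/75 (≈-6.4133) theta=821/16500 (≈0.0498)
After 7 (propagate distance d=19 (to screen)): x=-90221/16500 (≈-5.4679) theta=821/16500 (≈0.0498)
|theta_initial|=0.2000 |theta_final|=821/16500 (≈0.0498) -> not increased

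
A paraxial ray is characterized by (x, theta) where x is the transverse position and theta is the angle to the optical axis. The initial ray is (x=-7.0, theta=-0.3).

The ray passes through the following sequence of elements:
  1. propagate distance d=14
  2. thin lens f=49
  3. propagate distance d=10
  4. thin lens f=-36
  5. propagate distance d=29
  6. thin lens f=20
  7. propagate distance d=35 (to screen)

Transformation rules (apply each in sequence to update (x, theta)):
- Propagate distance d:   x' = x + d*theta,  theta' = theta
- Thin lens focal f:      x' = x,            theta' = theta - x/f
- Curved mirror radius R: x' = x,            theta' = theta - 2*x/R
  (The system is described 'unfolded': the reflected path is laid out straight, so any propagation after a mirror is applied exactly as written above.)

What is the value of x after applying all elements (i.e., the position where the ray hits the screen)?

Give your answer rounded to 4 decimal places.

Answer: 3.6042

Derivation:
Initial: x=-7.0000 theta=-0.3000
After 1 (propagate distance d=14): x=-11.2000 theta=-0.3000
After 2 (thin lens f=49): x=-11.2000 theta=-1/14 (≈-0.0714)
After 3 (propagate distance d=10): x=-417/35 (≈-11.9143) theta=-1/14 (≈-0.0714)
After 4 (thin lens f=-36): x=-417/35 (≈-11.9143) theta=-169/420 (≈-0.4024)
After 5 (propagate distance d=29): x=-283/12 (≈-23.5833) theta=-169/420 (≈-0.4024)
After 6 (thin lens f=20): x=-283/12 (≈-23.5833) theta=87/112 (≈0.7768)
After 7 (propagate distance d=35 (to screen)): x=173/48 (≈3.6042) theta=87/112 (≈0.7768)
Rounded to 4 decimal places: x = 3.6042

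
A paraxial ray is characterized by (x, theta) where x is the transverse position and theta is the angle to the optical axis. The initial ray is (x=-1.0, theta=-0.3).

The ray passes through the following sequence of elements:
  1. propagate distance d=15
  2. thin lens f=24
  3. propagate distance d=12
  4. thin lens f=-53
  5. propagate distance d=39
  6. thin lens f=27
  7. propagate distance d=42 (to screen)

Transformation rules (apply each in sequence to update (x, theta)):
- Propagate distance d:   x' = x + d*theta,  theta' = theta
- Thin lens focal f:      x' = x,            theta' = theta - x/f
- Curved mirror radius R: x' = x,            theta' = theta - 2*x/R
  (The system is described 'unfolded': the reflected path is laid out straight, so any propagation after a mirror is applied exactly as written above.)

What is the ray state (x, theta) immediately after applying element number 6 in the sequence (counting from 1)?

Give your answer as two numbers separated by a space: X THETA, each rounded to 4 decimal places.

Initial: x=-1.0000 theta=-0.3000
After 1 (propagate distance d=15): x=-5.5000 theta=-0.3000
After 2 (thin lens f=24): x=-5.5000 theta=-17/240 (≈-0.0708)
After 3 (propagate distance d=12): x=-6.3500 theta=-17/240 (≈-0.0708)
After 4 (thin lens f=-53): x=-6.3500 theta=-485/2544 (≈-0.1906)
After 5 (propagate distance d=39): x=-58449/4240 (≈-13.7851) theta=-485/2544 (≈-0.1906)
After 6 (thin lens f=27): x=-58449/4240 (≈-13.7851) theta=763/2385 (≈0.3199)
Rounded to 4 decimal places: x = -13.7851, theta = 0.3199

Answer: -13.7851 0.3199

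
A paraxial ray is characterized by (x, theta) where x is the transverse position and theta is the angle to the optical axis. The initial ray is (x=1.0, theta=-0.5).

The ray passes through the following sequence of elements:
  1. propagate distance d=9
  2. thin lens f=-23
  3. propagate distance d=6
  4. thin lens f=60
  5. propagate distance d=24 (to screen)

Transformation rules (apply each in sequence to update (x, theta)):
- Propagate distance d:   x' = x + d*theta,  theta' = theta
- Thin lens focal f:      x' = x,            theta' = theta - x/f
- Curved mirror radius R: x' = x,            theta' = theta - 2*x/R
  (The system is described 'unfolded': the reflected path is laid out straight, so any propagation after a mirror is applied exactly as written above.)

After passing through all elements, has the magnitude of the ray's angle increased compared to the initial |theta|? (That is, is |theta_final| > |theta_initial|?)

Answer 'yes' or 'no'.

Answer: yes

Derivation:
Initial: x=1.0000 theta=-0.5000
After 1 (propagate distance d=9): x=-3.5000 theta=-0.5000
After 2 (thin lens f=-23): x=-3.5000 theta=-15/23 (≈-0.6522)
After 3 (propagate distance d=6): x=-341/46 (≈-7.4130) theta=-15/23 (≈-0.6522)
After 4 (thin lens f=60): x=-341/46 (≈-7.4130) theta=-1459/2760 (≈-0.5286)
After 5 (propagate distance d=24 (to screen)): x=-20.1000 theta=-1459/2760 (≈-0.5286)
|theta_initial|=0.5000 |theta_final|=1459/2760 (≈0.5286) -> increased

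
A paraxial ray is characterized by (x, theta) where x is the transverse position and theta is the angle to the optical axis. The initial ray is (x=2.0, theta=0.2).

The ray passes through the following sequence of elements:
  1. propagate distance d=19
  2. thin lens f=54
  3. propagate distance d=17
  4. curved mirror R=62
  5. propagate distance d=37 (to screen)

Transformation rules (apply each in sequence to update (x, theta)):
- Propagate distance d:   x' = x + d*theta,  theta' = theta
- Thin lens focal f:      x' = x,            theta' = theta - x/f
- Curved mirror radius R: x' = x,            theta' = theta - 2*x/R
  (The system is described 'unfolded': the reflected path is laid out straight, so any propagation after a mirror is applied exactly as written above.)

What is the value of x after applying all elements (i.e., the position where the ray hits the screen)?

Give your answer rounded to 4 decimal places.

Answer: 1.9987

Derivation:
Initial: x=2.0000 theta=0.2000
After 1 (propagate distance d=19): x=5.8000 theta=0.2000
After 2 (thin lens f=54): x=5.8000 theta=5/54 (≈0.0926)
After 3 (propagate distance d=17): x=1991/270 (≈7.3741) theta=5/54 (≈0.0926)
After 4 (curved mirror R=62): x=1991/270 (≈7.3741) theta=-608/4185 (≈-0.1453)
After 5 (propagate distance d=37 (to screen)): x=16729/8370 (≈1.9987) theta=-608/4185 (≈-0.1453)
Rounded to 4 decimal places: x = 1.9987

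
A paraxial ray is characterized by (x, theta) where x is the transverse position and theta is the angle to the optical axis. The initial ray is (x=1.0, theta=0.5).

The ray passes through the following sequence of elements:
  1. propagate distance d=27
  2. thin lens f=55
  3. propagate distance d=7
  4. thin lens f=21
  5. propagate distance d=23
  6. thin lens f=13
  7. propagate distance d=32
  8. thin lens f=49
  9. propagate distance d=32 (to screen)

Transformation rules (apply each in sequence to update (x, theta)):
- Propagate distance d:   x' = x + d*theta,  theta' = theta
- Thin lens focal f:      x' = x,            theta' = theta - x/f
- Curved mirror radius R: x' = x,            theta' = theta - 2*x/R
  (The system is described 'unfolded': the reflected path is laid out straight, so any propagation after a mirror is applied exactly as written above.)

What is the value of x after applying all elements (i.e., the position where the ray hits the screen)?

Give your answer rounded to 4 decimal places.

Answer: -34.5402

Derivation:
Initial: x=1.0000 theta=0.5000
After 1 (propagate distance d=27): x=14.5000 theta=0.5000
After 2 (thin lens f=55): x=14.5000 theta=13/55 (≈0.2364)
After 3 (propagate distance d=7): x=1777/110 (≈16.1545) theta=13/55 (≈0.2364)
After 4 (thin lens f=21): x=1777/110 (≈16.1545) theta=-1231/2310 (≈-0.5329)
After 5 (propagate distance d=23): x=4502/1155 (≈3.8978) theta=-1231/2310 (≈-0.5329)
After 6 (thin lens f=13): x=4502/1155 (≈3.8978) theta=-25007/30030 (≈-0.8327)
After 7 (propagate distance d=32): x=-16266/715 (≈-22.7497) theta=-25007/30030 (≈-0.8327)
After 8 (thin lens f=49): x=-16266/715 (≈-22.7497) theta=-77453/210210 (≈-0.3685)
After 9 (propagate distance d=32 (to screen)): x=-726070/21021 (≈-34.5402) theta=-77453/210210 (≈-0.3685)
Rounded to 4 decimal places: x = -34.5402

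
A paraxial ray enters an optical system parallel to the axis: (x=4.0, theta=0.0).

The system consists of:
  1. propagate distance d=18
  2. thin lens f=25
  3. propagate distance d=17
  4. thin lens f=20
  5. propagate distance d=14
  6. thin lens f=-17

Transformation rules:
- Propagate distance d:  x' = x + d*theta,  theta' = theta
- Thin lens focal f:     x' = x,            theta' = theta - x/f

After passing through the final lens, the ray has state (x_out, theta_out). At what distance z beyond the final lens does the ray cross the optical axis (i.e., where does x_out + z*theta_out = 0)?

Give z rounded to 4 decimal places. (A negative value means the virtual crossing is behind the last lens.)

Initial: x=4.0000 theta=0.0000
After 1 (propagate distance d=18): x=4.0000 theta=0.0000
After 2 (thin lens f=25): x=4.0000 theta=-0.1600
After 3 (propagate distance d=17): x=1.2800 theta=-0.1600
After 4 (thin lens f=20): x=1.2800 theta=-0.2240
After 5 (propagate distance d=14): x=-1.8560 theta=-0.2240
After 6 (thin lens f=-17): x=-1.8560 theta=-708/2125 (≈-0.3332)
z_focus = -x_out/theta_out = -(-1.8560)/(-708/2125) = -986/177 ≈ -5.5706
Rounded to 4 decimal places: z = -5.5706

Answer: -5.5706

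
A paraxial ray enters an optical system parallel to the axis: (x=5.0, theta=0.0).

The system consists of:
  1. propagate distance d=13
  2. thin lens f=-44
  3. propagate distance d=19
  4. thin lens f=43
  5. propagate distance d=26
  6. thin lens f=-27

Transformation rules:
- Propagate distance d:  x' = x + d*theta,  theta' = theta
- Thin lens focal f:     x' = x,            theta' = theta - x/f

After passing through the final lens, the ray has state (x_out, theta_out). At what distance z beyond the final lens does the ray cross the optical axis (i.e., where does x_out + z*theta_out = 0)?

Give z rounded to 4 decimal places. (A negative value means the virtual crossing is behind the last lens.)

Initial: x=5.0000 theta=0.0000
After 1 (propagate distance d=13): x=5.0000 theta=0.0000
After 2 (thin lens f=-44): x=5.0000 theta=5/44 (≈0.1136)
After 3 (propagate distance d=19): x=315/44 (≈7.1591) theta=5/44 (≈0.1136)
After 4 (thin lens f=43): x=315/44 (≈7.1591) theta=-25/473 (≈-0.0529)
After 5 (propagate distance d=26): x=995/172 (≈5.7849) theta=-25/473 (≈-0.0529)
After 6 (thin lens f=-27): x=995/172 (≈5.7849) theta=8245/51084 (≈0.1614)
z_focus = -x_out/theta_out = -(995/172)/(8245/51084) = -59103/1649 ≈ -35.8417
Rounded to 4 decimal places: z = -35.8417

Answer: -35.8417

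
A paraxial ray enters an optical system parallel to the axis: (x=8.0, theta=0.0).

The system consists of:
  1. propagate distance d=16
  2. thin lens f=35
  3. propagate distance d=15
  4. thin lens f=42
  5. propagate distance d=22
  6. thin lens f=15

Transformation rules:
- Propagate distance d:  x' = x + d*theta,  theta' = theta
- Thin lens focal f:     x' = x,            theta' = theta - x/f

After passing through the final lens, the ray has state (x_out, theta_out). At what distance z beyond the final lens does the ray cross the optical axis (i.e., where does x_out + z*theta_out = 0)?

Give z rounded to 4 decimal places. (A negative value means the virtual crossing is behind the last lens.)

Answer: -19.3596

Derivation:
Initial: x=8.0000 theta=0.0000
After 1 (propagate distance d=16): x=8.0000 theta=0.0000
After 2 (thin lens f=35): x=8.0000 theta=-8/35 (≈-0.2286)
After 3 (propagate distance d=15): x=32/7 (≈4.5714) theta=-8/35 (≈-0.2286)
After 4 (thin lens f=42): x=32/7 (≈4.5714) theta=-248/735 (≈-0.3374)
After 5 (propagate distance d=22): x=-2096/735 (≈-2.8517) theta=-248/735 (≈-0.3374)
After 6 (thin lens f=15): x=-2096/735 (≈-2.8517) theta=-232/1575 (≈-0.1473)
z_focus = -x_out/theta_out = -(-2096/735)/(-232/1575) = -3930/203 ≈ -19.3596
Rounded to 4 decimal places: z = -19.3596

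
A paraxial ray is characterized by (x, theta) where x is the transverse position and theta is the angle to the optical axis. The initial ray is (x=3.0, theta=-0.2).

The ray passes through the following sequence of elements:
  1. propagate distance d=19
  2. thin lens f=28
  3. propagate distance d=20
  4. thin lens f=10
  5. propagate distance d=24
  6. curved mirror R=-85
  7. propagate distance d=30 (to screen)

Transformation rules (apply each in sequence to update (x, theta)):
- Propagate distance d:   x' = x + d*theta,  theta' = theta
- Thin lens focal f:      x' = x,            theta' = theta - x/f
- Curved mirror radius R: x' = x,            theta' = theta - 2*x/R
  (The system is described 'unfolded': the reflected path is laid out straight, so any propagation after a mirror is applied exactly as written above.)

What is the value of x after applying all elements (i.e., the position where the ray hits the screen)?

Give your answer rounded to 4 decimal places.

Initial: x=3.0000 theta=-0.2000
After 1 (propagate distance d=19): x=-0.8000 theta=-0.2000
After 2 (thin lens f=28): x=-0.8000 theta=-6/35 (≈-0.1714)
After 3 (propagate distance d=20): x=-148/35 (≈-4.2286) theta=-6/35 (≈-0.1714)
After 4 (thin lens f=10): x=-148/35 (≈-4.2286) theta=44/175 (≈0.2514)
After 5 (propagate distance d=24): x=316/175 (≈1.8057) theta=44/175 (≈0.2514)
After 6 (curved mirror R=-85): x=316/175 (≈1.8057) theta=4372/14875 (≈0.2939)
After 7 (propagate distance d=30 (to screen)): x=31604/2975 (≈10.6232) theta=4372/14875 (≈0.2939)
Rounded to 4 decimal places: x = 10.6232

Answer: 10.6232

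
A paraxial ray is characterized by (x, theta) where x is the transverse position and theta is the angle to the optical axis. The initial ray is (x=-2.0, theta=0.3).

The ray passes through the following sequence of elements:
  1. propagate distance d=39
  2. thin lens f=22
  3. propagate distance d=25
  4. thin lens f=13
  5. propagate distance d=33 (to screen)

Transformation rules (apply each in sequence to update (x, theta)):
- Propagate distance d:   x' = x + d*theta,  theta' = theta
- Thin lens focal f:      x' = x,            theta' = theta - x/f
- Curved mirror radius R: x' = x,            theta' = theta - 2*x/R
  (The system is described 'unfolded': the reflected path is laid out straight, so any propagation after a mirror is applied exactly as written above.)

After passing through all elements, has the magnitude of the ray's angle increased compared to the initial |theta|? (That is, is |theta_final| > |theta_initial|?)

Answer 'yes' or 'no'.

Answer: yes

Derivation:
Initial: x=-2.0000 theta=0.3000
After 1 (propagate distance d=39): x=9.7000 theta=0.3000
After 2 (thin lens f=22): x=9.7000 theta=-31/220 (≈-0.1409)
After 3 (propagate distance d=25): x=1359/220 (≈6.1773) theta=-31/220 (≈-0.1409)
After 4 (thin lens f=13): x=1359/220 (≈6.1773) theta=-881/1430 (≈-0.6161)
After 5 (propagate distance d=33 (to screen)): x=-40479/2860 (≈-14.1535) theta=-881/1430 (≈-0.6161)
|theta_initial|=0.3000 |theta_final|=881/1430 (≈0.6161) -> increased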